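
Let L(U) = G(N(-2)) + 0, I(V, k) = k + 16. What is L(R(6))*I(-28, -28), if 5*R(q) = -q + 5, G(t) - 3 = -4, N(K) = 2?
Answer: 12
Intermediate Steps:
G(t) = -1 (G(t) = 3 - 4 = -1)
I(V, k) = 16 + k
R(q) = 1 - q/5 (R(q) = (-q + 5)/5 = (5 - q)/5 = 1 - q/5)
L(U) = -1 (L(U) = -1 + 0 = -1)
L(R(6))*I(-28, -28) = -(16 - 28) = -1*(-12) = 12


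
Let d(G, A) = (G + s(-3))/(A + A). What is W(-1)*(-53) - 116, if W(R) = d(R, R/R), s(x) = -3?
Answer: -10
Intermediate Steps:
d(G, A) = (-3 + G)/(2*A) (d(G, A) = (G - 3)/(A + A) = (-3 + G)/((2*A)) = (-3 + G)*(1/(2*A)) = (-3 + G)/(2*A))
W(R) = -3/2 + R/2 (W(R) = (-3 + R)/(2*((R/R))) = (½)*(-3 + R)/1 = (½)*1*(-3 + R) = -3/2 + R/2)
W(-1)*(-53) - 116 = (-3/2 + (½)*(-1))*(-53) - 116 = (-3/2 - ½)*(-53) - 116 = -2*(-53) - 116 = 106 - 116 = -10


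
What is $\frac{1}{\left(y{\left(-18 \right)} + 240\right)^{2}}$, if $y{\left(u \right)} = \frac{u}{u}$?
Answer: $\frac{1}{58081} \approx 1.7217 \cdot 10^{-5}$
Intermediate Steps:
$y{\left(u \right)} = 1$
$\frac{1}{\left(y{\left(-18 \right)} + 240\right)^{2}} = \frac{1}{\left(1 + 240\right)^{2}} = \frac{1}{241^{2}} = \frac{1}{58081}$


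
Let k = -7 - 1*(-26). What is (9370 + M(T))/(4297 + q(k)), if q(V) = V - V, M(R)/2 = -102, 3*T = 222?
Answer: 9166/4297 ≈ 2.1331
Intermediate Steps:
T = 74 (T = (⅓)*222 = 74)
M(R) = -204 (M(R) = 2*(-102) = -204)
k = 19 (k = -7 + 26 = 19)
q(V) = 0
(9370 + M(T))/(4297 + q(k)) = (9370 - 204)/(4297 + 0) = 9166/4297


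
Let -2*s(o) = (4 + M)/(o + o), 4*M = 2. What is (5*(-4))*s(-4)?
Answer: -45/8 ≈ -5.6250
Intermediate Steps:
M = ½ (M = (¼)*2 = ½ ≈ 0.50000)
s(o) = -9/(8*o) (s(o) = -(4 + ½)/(2*(o + o)) = -9/(4*(2*o)) = -9*1/(2*o)/4 = -9/(8*o))
(5*(-4))*s(-4) = (5*(-4))*(-9/8/(-4)) = -(-45)*(-1)/(2*4) = -20*9/32 = -45/8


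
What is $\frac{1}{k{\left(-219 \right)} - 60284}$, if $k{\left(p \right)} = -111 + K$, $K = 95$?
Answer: $- \frac{1}{60300} \approx -1.6584 \cdot 10^{-5}$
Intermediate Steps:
$k{\left(p \right)} = -16$ ($k{\left(p \right)} = -111 + 95 = -16$)
$\frac{1}{k{\left(-219 \right)} - 60284} = \frac{1}{-16 - 60284} = \frac{1}{-60300} = - \frac{1}{60300}$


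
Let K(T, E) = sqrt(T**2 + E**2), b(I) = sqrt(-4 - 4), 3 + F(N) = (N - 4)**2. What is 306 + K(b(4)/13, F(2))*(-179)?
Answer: 306 - 179*sqrt(161)/13 ≈ 131.29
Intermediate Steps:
F(N) = -3 + (-4 + N)**2 (F(N) = -3 + (N - 4)**2 = -3 + (-4 + N)**2)
b(I) = 2*I*sqrt(2) (b(I) = sqrt(-8) = 2*I*sqrt(2))
K(T, E) = sqrt(E**2 + T**2)
306 + K(b(4)/13, F(2))*(-179) = 306 + sqrt((-3 + (-4 + 2)**2)**2 + ((2*I*sqrt(2))/13)**2)*(-179) = 306 + sqrt((-3 + (-2)**2)**2 + ((2*I*sqrt(2))*(1/13))**2)*(-179) = 306 + sqrt((-3 + 4)**2 + (2*I*sqrt(2)/13)**2)*(-179) = 306 + sqrt(1**2 - 8/169)*(-179) = 306 + sqrt(1 - 8/169)*(-179) = 306 + sqrt(161/169)*(-179) = 306 + (sqrt(161)/13)*(-179) = 306 - 179*sqrt(161)/13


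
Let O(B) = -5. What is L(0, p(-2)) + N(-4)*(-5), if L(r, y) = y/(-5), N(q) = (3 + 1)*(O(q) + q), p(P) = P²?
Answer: 896/5 ≈ 179.20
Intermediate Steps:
N(q) = -20 + 4*q (N(q) = (3 + 1)*(-5 + q) = 4*(-5 + q) = -20 + 4*q)
L(r, y) = -y/5 (L(r, y) = y*(-⅕) = -y/5)
L(0, p(-2)) + N(-4)*(-5) = -⅕*(-2)² + (-20 + 4*(-4))*(-5) = -⅕*4 + (-20 - 16)*(-5) = -⅘ - 36*(-5) = -⅘ + 180 = 896/5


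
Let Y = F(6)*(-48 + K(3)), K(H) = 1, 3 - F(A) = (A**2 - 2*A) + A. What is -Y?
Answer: -1269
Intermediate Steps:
F(A) = 3 + A - A**2 (F(A) = 3 - ((A**2 - 2*A) + A) = 3 - (A**2 - A) = 3 + (A - A**2) = 3 + A - A**2)
Y = 1269 (Y = (3 + 6 - 1*6**2)*(-48 + 1) = (3 + 6 - 1*36)*(-47) = (3 + 6 - 36)*(-47) = -27*(-47) = 1269)
-Y = -1*1269 = -1269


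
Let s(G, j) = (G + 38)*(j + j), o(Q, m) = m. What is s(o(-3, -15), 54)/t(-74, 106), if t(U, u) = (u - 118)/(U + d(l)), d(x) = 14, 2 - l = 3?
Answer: 12420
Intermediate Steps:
l = -1 (l = 2 - 1*3 = 2 - 3 = -1)
t(U, u) = (-118 + u)/(14 + U) (t(U, u) = (u - 118)/(U + 14) = (-118 + u)/(14 + U))
s(G, j) = 2*j*(38 + G) (s(G, j) = (38 + G)*(2*j) = 2*j*(38 + G))
s(o(-3, -15), 54)/t(-74, 106) = (2*54*(38 - 15))/(((-118 + 106)/(14 - 74))) = (2*54*23)/((-12/(-60))) = 2484/((-1/60*(-12))) = 2484/(⅕) = 2484*5 = 12420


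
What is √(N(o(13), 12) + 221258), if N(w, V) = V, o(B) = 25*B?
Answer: √221270 ≈ 470.39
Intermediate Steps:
√(N(o(13), 12) + 221258) = √(12 + 221258) = √221270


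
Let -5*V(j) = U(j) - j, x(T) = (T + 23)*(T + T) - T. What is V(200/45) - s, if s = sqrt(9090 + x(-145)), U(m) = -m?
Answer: 16/9 - sqrt(44615) ≈ -209.44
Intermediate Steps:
x(T) = -T + 2*T*(23 + T) (x(T) = (23 + T)*(2*T) - T = 2*T*(23 + T) - T = -T + 2*T*(23 + T))
s = sqrt(44615) (s = sqrt(9090 - 145*(45 + 2*(-145))) = sqrt(9090 - 145*(45 - 290)) = sqrt(9090 - 145*(-245)) = sqrt(9090 + 35525) = sqrt(44615) ≈ 211.22)
V(j) = 2*j/5 (V(j) = -(-j - j)/5 = -(-2)*j/5 = 2*j/5)
V(200/45) - s = 2*(200/45)/5 - sqrt(44615) = 2*(200*(1/45))/5 - sqrt(44615) = (2/5)*(40/9) - sqrt(44615) = 16/9 - sqrt(44615)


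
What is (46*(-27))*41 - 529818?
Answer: -580740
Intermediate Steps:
(46*(-27))*41 - 529818 = -1242*41 - 529818 = -50922 - 529818 = -580740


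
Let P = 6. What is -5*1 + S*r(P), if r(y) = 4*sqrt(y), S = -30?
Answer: -5 - 120*sqrt(6) ≈ -298.94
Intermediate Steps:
-5*1 + S*r(P) = -5*1 - 120*sqrt(6) = -5 - 120*sqrt(6)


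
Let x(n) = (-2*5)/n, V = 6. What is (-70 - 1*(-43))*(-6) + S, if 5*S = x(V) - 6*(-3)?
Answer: 2479/15 ≈ 165.27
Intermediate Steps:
x(n) = -10/n
S = 49/15 (S = (-10/6 - 6*(-3))/5 = (-10*⅙ + 18)/5 = (-5/3 + 18)/5 = (⅕)*(49/3) = 49/15 ≈ 3.2667)
(-70 - 1*(-43))*(-6) + S = (-70 - 1*(-43))*(-6) + 49/15 = (-70 + 43)*(-6) + 49/15 = -27*(-6) + 49/15 = 162 + 49/15 = 2479/15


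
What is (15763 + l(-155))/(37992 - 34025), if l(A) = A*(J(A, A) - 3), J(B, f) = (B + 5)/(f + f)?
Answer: 16153/3967 ≈ 4.0718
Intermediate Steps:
J(B, f) = (5 + B)/(2*f) (J(B, f) = (5 + B)/((2*f)) = (5 + B)*(1/(2*f)) = (5 + B)/(2*f))
l(A) = A*(-3 + (5 + A)/(2*A)) (l(A) = A*((5 + A)/(2*A) - 3) = A*(-3 + (5 + A)/(2*A)))
(15763 + l(-155))/(37992 - 34025) = (15763 + (5/2 - 5/2*(-155)))/(37992 - 34025) = (15763 + (5/2 + 775/2))/3967 = (15763 + 390)*(1/3967) = 16153*(1/3967) = 16153/3967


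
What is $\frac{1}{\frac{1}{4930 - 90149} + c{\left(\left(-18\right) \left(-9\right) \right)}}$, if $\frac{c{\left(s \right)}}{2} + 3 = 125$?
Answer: $\frac{85219}{20793435} \approx 0.0040984$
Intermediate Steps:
$c{\left(s \right)} = 244$ ($c{\left(s \right)} = -6 + 2 \cdot 125 = -6 + 250 = 244$)
$\frac{1}{\frac{1}{4930 - 90149} + c{\left(\left(-18\right) \left(-9\right) \right)}} = \frac{1}{\frac{1}{4930 - 90149} + 244} = \frac{1}{\frac{1}{-85219} + 244} = \frac{1}{- \frac{1}{85219} + 244} = \frac{1}{\frac{20793435}{85219}} = \frac{85219}{20793435}$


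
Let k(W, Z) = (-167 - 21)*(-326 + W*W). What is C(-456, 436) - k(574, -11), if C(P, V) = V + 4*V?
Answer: 61882380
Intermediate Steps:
C(P, V) = 5*V
k(W, Z) = 61288 - 188*W² (k(W, Z) = -188*(-326 + W²) = 61288 - 188*W²)
C(-456, 436) - k(574, -11) = 5*436 - (61288 - 188*574²) = 2180 - (61288 - 188*329476) = 2180 - (61288 - 61941488) = 2180 - 1*(-61880200) = 2180 + 61880200 = 61882380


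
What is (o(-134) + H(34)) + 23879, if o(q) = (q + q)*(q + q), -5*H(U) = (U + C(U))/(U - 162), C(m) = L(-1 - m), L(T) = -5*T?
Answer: 61250129/640 ≈ 95703.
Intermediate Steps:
C(m) = 5 + 5*m (C(m) = -5*(-1 - m) = 5 + 5*m)
H(U) = -(5 + 6*U)/(5*(-162 + U)) (H(U) = -(U + (5 + 5*U))/(5*(U - 162)) = -(5 + 6*U)/(5*(-162 + U)))
o(q) = 4*q² (o(q) = (2*q)*(2*q) = 4*q²)
(o(-134) + H(34)) + 23879 = (4*(-134)² + (-5 - 6*34)/(5*(-162 + 34))) + 23879 = (4*17956 + (⅕)*(-5 - 204)/(-128)) + 23879 = (71824 + (⅕)*(-1/128)*(-209)) + 23879 = (71824 + 209/640) + 23879 = 45967569/640 + 23879 = 61250129/640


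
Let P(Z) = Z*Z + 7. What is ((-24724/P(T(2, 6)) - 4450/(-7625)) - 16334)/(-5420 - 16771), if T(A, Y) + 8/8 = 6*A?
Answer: 161299349/216584160 ≈ 0.74474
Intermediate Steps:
T(A, Y) = -1 + 6*A
P(Z) = 7 + Z**2 (P(Z) = Z**2 + 7 = 7 + Z**2)
((-24724/P(T(2, 6)) - 4450/(-7625)) - 16334)/(-5420 - 16771) = ((-24724/(7 + (-1 + 6*2)**2) - 4450/(-7625)) - 16334)/(-5420 - 16771) = ((-24724/(7 + (-1 + 12)**2) - 4450*(-1/7625)) - 16334)/(-22191) = ((-24724/(7 + 11**2) + 178/305) - 16334)*(-1/22191) = ((-24724/(7 + 121) + 178/305) - 16334)*(-1/22191) = ((-24724/128 + 178/305) - 16334)*(-1/22191) = ((-24724*1/128 + 178/305) - 16334)*(-1/22191) = ((-6181/32 + 178/305) - 16334)*(-1/22191) = (-1879509/9760 - 16334)*(-1/22191) = -161299349/9760*(-1/22191) = 161299349/216584160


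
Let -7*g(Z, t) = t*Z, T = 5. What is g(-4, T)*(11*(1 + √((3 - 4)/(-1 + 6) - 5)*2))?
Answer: 220/7 + 88*I*√130/7 ≈ 31.429 + 143.34*I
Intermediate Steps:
g(Z, t) = -Z*t/7 (g(Z, t) = -t*Z/7 = -Z*t/7)
g(-4, T)*(11*(1 + √((3 - 4)/(-1 + 6) - 5)*2)) = (-⅐*(-4)*5)*(11*(1 + √((3 - 4)/(-1 + 6) - 5)*2)) = 20*(11*(1 + √(-1/5 - 5)*2))/7 = 20*(11*(1 + √(-1*⅕ - 5)*2))/7 = 20*(11*(1 + √(-⅕ - 5)*2))/7 = 20*(11*(1 + √(-26/5)*2))/7 = 20*(11*(1 + (I*√130/5)*2))/7 = 20*(11*(1 + 2*I*√130/5))/7 = 20*(11 + 22*I*√130/5)/7 = 220/7 + 88*I*√130/7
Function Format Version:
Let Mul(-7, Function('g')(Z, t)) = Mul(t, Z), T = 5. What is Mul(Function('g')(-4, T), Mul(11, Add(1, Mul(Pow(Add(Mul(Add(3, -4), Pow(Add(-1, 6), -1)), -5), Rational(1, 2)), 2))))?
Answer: Add(Rational(220, 7), Mul(Rational(88, 7), I, Pow(130, Rational(1, 2)))) ≈ Add(31.429, Mul(143.34, I))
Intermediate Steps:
Function('g')(Z, t) = Mul(Rational(-1, 7), Z, t) (Function('g')(Z, t) = Mul(Rational(-1, 7), Mul(t, Z)) = Mul(Rational(-1, 7), Mul(Z, t)) = Mul(Rational(-1, 7), Z, t))
Mul(Function('g')(-4, T), Mul(11, Add(1, Mul(Pow(Add(Mul(Add(3, -4), Pow(Add(-1, 6), -1)), -5), Rational(1, 2)), 2)))) = Mul(Mul(Rational(-1, 7), -4, 5), Mul(11, Add(1, Mul(Pow(Add(Mul(Add(3, -4), Pow(Add(-1, 6), -1)), -5), Rational(1, 2)), 2)))) = Mul(Rational(20, 7), Mul(11, Add(1, Mul(Pow(Add(Mul(-1, Pow(5, -1)), -5), Rational(1, 2)), 2)))) = Mul(Rational(20, 7), Mul(11, Add(1, Mul(Pow(Add(Mul(-1, Rational(1, 5)), -5), Rational(1, 2)), 2)))) = Mul(Rational(20, 7), Mul(11, Add(1, Mul(Pow(Add(Rational(-1, 5), -5), Rational(1, 2)), 2)))) = Mul(Rational(20, 7), Mul(11, Add(1, Mul(Pow(Rational(-26, 5), Rational(1, 2)), 2)))) = Mul(Rational(20, 7), Mul(11, Add(1, Mul(Mul(Rational(1, 5), I, Pow(130, Rational(1, 2))), 2)))) = Mul(Rational(20, 7), Mul(11, Add(1, Mul(Rational(2, 5), I, Pow(130, Rational(1, 2)))))) = Mul(Rational(20, 7), Add(11, Mul(Rational(22, 5), I, Pow(130, Rational(1, 2))))) = Add(Rational(220, 7), Mul(Rational(88, 7), I, Pow(130, Rational(1, 2))))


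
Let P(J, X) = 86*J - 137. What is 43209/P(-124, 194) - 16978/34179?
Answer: -1660219789/369167379 ≈ -4.4972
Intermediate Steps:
P(J, X) = -137 + 86*J
43209/P(-124, 194) - 16978/34179 = 43209/(-137 + 86*(-124)) - 16978/34179 = 43209/(-137 - 10664) - 16978*1/34179 = 43209/(-10801) - 16978/34179 = 43209*(-1/10801) - 16978/34179 = -43209/10801 - 16978/34179 = -1660219789/369167379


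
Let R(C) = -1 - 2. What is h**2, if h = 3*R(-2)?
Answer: 81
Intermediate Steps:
R(C) = -3
h = -9 (h = 3*(-3) = -9)
h**2 = (-9)**2 = 81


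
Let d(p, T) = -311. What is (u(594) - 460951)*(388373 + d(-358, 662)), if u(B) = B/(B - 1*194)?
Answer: -17887699068993/100 ≈ -1.7888e+11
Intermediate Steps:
u(B) = B/(-194 + B) (u(B) = B/(B - 194) = B/(-194 + B))
(u(594) - 460951)*(388373 + d(-358, 662)) = (594/(-194 + 594) - 460951)*(388373 - 311) = (594/400 - 460951)*388062 = (594*(1/400) - 460951)*388062 = (297/200 - 460951)*388062 = -92189903/200*388062 = -17887699068993/100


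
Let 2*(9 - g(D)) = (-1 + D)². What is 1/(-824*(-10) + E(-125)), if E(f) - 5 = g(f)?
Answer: 1/316 ≈ 0.0031646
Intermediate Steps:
g(D) = 9 - (-1 + D)²/2
E(f) = 14 - (-1 + f)²/2 (E(f) = 5 + (9 - (-1 + f)²/2) = 14 - (-1 + f)²/2)
1/(-824*(-10) + E(-125)) = 1/(-824*(-10) + (14 - (-1 - 125)²/2)) = 1/(8240 + (14 - ½*(-126)²)) = 1/(8240 + (14 - ½*15876)) = 1/(8240 + (14 - 7938)) = 1/(8240 - 7924) = 1/316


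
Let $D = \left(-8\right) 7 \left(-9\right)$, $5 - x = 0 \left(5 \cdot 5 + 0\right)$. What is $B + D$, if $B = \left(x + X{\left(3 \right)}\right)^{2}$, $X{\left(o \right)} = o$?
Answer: $568$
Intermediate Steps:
$x = 5$ ($x = 5 - 0 \left(5 \cdot 5 + 0\right) = 5 - 0 \left(25 + 0\right) = 5 - 0 \cdot 25 = 5 - 0 = 5 + 0 = 5$)
$D = 504$ ($D = \left(-56\right) \left(-9\right) = 504$)
$B = 64$ ($B = \left(5 + 3\right)^{2} = 8^{2} = 64$)
$B + D = 64 + 504 = 568$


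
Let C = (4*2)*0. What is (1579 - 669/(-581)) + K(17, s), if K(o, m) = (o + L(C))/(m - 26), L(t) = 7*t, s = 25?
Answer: 908191/581 ≈ 1563.2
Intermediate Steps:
C = 0 (C = 8*0 = 0)
K(o, m) = o/(-26 + m) (K(o, m) = (o + 7*0)/(m - 26) = (o + 0)/(-26 + m) = o/(-26 + m))
(1579 - 669/(-581)) + K(17, s) = (1579 - 669/(-581)) + 17/(-26 + 25) = (1579 - 669*(-1/581)) + 17/(-1) = (1579 + 669/581) + 17*(-1) = 918068/581 - 17 = 908191/581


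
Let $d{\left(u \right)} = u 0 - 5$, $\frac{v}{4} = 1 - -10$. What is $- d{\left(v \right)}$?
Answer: $5$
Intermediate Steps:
$v = 44$ ($v = 4 \left(1 - -10\right) = 4 \left(1 + 10\right) = 4 \cdot 11 = 44$)
$d{\left(u \right)} = -5$ ($d{\left(u \right)} = 0 - 5 = -5$)
$- d{\left(v \right)} = \left(-1\right) \left(-5\right) = 5$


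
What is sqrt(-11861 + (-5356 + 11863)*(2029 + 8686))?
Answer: 2*sqrt(17427661) ≈ 8349.3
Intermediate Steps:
sqrt(-11861 + (-5356 + 11863)*(2029 + 8686)) = sqrt(-11861 + 6507*10715) = sqrt(-11861 + 69722505) = sqrt(69710644) = 2*sqrt(17427661)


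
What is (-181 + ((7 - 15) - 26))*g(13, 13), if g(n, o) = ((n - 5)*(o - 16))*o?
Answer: 67080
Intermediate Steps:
g(n, o) = o*(-16 + o)*(-5 + n) (g(n, o) = ((-5 + n)*(-16 + o))*o = ((-16 + o)*(-5 + n))*o = o*(-16 + o)*(-5 + n))
(-181 + ((7 - 15) - 26))*g(13, 13) = (-181 + ((7 - 15) - 26))*(13*(80 - 16*13 - 5*13 + 13*13)) = (-181 + (-8 - 26))*(13*(80 - 208 - 65 + 169)) = (-181 - 34)*(13*(-24)) = -215*(-312) = 67080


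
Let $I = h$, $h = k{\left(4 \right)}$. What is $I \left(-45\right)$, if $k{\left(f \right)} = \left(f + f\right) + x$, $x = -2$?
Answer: $-270$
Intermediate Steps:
$k{\left(f \right)} = -2 + 2 f$ ($k{\left(f \right)} = \left(f + f\right) - 2 = 2 f - 2 = -2 + 2 f$)
$h = 6$ ($h = -2 + 2 \cdot 4 = -2 + 8 = 6$)
$I = 6$
$I \left(-45\right) = 6 \left(-45\right) = -270$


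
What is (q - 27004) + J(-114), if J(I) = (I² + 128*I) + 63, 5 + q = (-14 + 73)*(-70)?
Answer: -32672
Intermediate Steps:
q = -4135 (q = -5 + (-14 + 73)*(-70) = -5 + 59*(-70) = -5 - 4130 = -4135)
J(I) = 63 + I² + 128*I
(q - 27004) + J(-114) = (-4135 - 27004) + (63 + (-114)² + 128*(-114)) = -31139 + (63 + 12996 - 14592) = -31139 - 1533 = -32672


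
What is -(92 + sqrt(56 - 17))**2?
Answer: -(92 + sqrt(39))**2 ≈ -9652.1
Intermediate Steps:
-(92 + sqrt(56 - 17))**2 = -(92 + sqrt(39))**2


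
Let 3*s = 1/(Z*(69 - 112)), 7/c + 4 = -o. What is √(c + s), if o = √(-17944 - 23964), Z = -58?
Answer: √7482*√((-26185 + I*√10477)/(2 + I*√10477))/7482 ≈ 0.12971 + 0.13176*I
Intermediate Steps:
o = 2*I*√10477 (o = √(-41908) = 2*I*√10477 ≈ 204.71*I)
c = 7/(-4 - 2*I*√10477) ≈ -0.00066788 + 0.034181*I
s = 1/7482 (s = 1/(3*((-58*(69 - 112)))) = 1/(3*((-58*(-43)))) = (⅓)/2494 = (⅓)*(1/2494) = 1/7482 ≈ 0.00013365)
√(c + s) = √((-7/10481 + 7*I*√10477/20962) + 1/7482) = √(-41893/78418842 + 7*I*√10477/20962)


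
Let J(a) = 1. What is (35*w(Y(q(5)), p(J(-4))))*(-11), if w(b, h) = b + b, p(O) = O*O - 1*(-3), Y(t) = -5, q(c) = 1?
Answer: 3850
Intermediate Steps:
p(O) = 3 + O² (p(O) = O² + 3 = 3 + O²)
w(b, h) = 2*b
(35*w(Y(q(5)), p(J(-4))))*(-11) = (35*(2*(-5)))*(-11) = (35*(-10))*(-11) = -350*(-11) = 3850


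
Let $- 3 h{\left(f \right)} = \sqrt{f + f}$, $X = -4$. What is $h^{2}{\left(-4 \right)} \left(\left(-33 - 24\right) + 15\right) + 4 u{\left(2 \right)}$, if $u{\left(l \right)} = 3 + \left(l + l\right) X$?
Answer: $- \frac{44}{3} \approx -14.667$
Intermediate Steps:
$u{\left(l \right)} = 3 - 8 l$ ($u{\left(l \right)} = 3 + \left(l + l\right) \left(-4\right) = 3 + 2 l \left(-4\right) = 3 - 8 l$)
$h{\left(f \right)} = - \frac{\sqrt{2} \sqrt{f}}{3}$ ($h{\left(f \right)} = - \frac{\sqrt{f + f}}{3} = - \frac{\sqrt{2 f}}{3} = - \frac{\sqrt{2} \sqrt{f}}{3}$)
$h^{2}{\left(-4 \right)} \left(\left(-33 - 24\right) + 15\right) + 4 u{\left(2 \right)} = \left(- \frac{\sqrt{2} \sqrt{-4}}{3}\right)^{2} \left(\left(-33 - 24\right) + 15\right) + 4 \left(3 - 16\right) = \left(- \frac{\sqrt{2} \cdot 2 i}{3}\right)^{2} \left(-57 + 15\right) + 4 \left(3 - 16\right) = \left(- \frac{2 i \sqrt{2}}{3}\right)^{2} \left(-42\right) + 4 \left(-13\right) = \left(- \frac{8}{9}\right) \left(-42\right) - 52 = \frac{112}{3} - 52 = - \frac{44}{3}$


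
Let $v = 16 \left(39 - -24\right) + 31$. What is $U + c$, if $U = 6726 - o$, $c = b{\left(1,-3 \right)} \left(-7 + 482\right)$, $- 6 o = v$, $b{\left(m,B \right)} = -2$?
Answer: $\frac{35695}{6} \approx 5949.2$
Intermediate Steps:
$v = 1039$ ($v = 16 \left(39 + 24\right) + 31 = 16 \cdot 63 + 31 = 1008 + 31 = 1039$)
$o = - \frac{1039}{6}$ ($o = \left(- \frac{1}{6}\right) 1039 = - \frac{1039}{6} \approx -173.17$)
$c = -950$ ($c = - 2 \left(-7 + 482\right) = \left(-2\right) 475 = -950$)
$U = \frac{41395}{6}$ ($U = 6726 - - \frac{1039}{6} = 6726 + \frac{1039}{6} = \frac{41395}{6} \approx 6899.2$)
$U + c = \frac{41395}{6} - 950 = \frac{35695}{6}$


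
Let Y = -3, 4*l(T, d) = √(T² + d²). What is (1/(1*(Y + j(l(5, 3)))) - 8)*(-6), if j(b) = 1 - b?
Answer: 272/5 - 4*√34/5 ≈ 49.735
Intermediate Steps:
l(T, d) = √(T² + d²)/4
(1/(1*(Y + j(l(5, 3)))) - 8)*(-6) = (1/(1*(-3 + (1 - √(5² + 3²)/4))) - 8)*(-6) = (1/(1*(-3 + (1 - √(25 + 9)/4))) - 8)*(-6) = (1/(1*(-3 + (1 - √34/4))) - 8)*(-6) = (1/(1*(-2 - √34/4)) - 8)*(-6) = (1/(-2 - √34/4) - 8)*(-6) = (-8 + 1/(-2 - √34/4))*(-6) = 48 - 6/(-2 - √34/4)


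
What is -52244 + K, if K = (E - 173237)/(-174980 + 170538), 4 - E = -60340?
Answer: -231954955/4442 ≈ -52219.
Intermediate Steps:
E = 60344 (E = 4 - 1*(-60340) = 4 + 60340 = 60344)
K = 112893/4442 (K = (60344 - 173237)/(-174980 + 170538) = -112893/(-4442) = -112893*(-1/4442) = 112893/4442 ≈ 25.415)
-52244 + K = -52244 + 112893/4442 = -231954955/4442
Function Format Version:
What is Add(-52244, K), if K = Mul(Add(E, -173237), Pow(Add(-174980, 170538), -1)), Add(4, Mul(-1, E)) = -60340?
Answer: Rational(-231954955, 4442) ≈ -52219.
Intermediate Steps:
E = 60344 (E = Add(4, Mul(-1, -60340)) = Add(4, 60340) = 60344)
K = Rational(112893, 4442) (K = Mul(Add(60344, -173237), Pow(Add(-174980, 170538), -1)) = Mul(-112893, Pow(-4442, -1)) = Mul(-112893, Rational(-1, 4442)) = Rational(112893, 4442) ≈ 25.415)
Add(-52244, K) = Add(-52244, Rational(112893, 4442)) = Rational(-231954955, 4442)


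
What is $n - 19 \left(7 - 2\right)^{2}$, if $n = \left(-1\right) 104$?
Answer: $-579$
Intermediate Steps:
$n = -104$
$n - 19 \left(7 - 2\right)^{2} = -104 - 19 \left(7 - 2\right)^{2} = -104 - 19 \cdot 5^{2} = -104 - 475 = -579$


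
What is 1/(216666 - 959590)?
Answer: -1/742924 ≈ -1.3460e-6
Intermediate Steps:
1/(216666 - 959590) = 1/(-742924) = -1/742924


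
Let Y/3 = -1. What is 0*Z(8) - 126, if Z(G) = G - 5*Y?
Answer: -126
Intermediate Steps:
Y = -3 (Y = 3*(-1) = -3)
Z(G) = 15 + G (Z(G) = G - 5*(-3) = G + 15 = 15 + G)
0*Z(8) - 126 = 0*(15 + 8) - 126 = 0*23 - 126 = 0 - 126 = -126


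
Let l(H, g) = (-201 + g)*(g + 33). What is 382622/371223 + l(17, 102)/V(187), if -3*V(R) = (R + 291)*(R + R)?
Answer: 7571480579/6033116196 ≈ 1.2550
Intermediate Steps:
l(H, g) = (-201 + g)*(33 + g)
V(R) = -2*R*(291 + R)/3 (V(R) = -(R + 291)*(R + R)/3 = -(291 + R)*2*R/3 = -2*R*(291 + R)/3)
382622/371223 + l(17, 102)/V(187) = 382622/371223 + (-6633 + 102² - 168*102)/((-⅔*187*(291 + 187))) = 382622*(1/371223) + (-6633 + 10404 - 17136)/((-⅔*187*478)) = 382622/371223 - 13365/(-178772/3) = 382622/371223 - 13365*(-3/178772) = 382622/371223 + 3645/16252 = 7571480579/6033116196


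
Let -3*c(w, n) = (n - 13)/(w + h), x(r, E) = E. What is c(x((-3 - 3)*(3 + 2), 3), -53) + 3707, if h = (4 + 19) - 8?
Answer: 33374/9 ≈ 3708.2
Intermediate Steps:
h = 15 (h = 23 - 8 = 15)
c(w, n) = -(-13 + n)/(3*(15 + w)) (c(w, n) = -(n - 13)/(3*(w + 15)) = -(-13 + n)/(3*(15 + w)))
c(x((-3 - 3)*(3 + 2), 3), -53) + 3707 = (13 - 1*(-53))/(3*(15 + 3)) + 3707 = (⅓)*(13 + 53)/18 + 3707 = (⅓)*(1/18)*66 + 3707 = 11/9 + 3707 = 33374/9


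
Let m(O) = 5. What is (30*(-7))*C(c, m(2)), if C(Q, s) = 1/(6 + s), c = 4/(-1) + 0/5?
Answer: -210/11 ≈ -19.091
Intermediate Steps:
c = -4 (c = 4*(-1) + 0*(1/5) = -4 + 0 = -4)
(30*(-7))*C(c, m(2)) = (30*(-7))/(6 + 5) = -210/11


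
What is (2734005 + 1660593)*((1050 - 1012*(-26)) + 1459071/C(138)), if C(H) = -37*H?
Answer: 101259815145333/851 ≈ 1.1899e+11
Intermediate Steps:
(2734005 + 1660593)*((1050 - 1012*(-26)) + 1459071/C(138)) = (2734005 + 1660593)*((1050 - 1012*(-26)) + 1459071/((-37*138))) = 4394598*((1050 + 26312) + 1459071/(-5106)) = 4394598*(27362 + 1459071*(-1/5106)) = 4394598*(27362 - 486357/1702) = 4394598*(46083767/1702) = 101259815145333/851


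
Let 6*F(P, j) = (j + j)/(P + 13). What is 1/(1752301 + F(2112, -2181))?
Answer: 2125/3723638898 ≈ 5.7068e-7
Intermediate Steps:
F(P, j) = j/(3*(13 + P)) (F(P, j) = ((j + j)/(P + 13))/6 = ((2*j)/(13 + P))/6 = (2*j/(13 + P))/6 = j/(3*(13 + P)))
1/(1752301 + F(2112, -2181)) = 1/(1752301 + (1/3)*(-2181)/(13 + 2112)) = 1/(1752301 + (1/3)*(-2181)/2125) = 1/(1752301 + (1/3)*(-2181)*(1/2125)) = 1/(1752301 - 727/2125) = 1/(3723638898/2125) = 2125/3723638898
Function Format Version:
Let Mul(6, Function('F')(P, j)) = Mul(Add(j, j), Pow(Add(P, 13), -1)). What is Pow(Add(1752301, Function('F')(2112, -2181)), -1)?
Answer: Rational(2125, 3723638898) ≈ 5.7068e-7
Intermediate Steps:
Function('F')(P, j) = Mul(Rational(1, 3), j, Pow(Add(13, P), -1)) (Function('F')(P, j) = Mul(Rational(1, 6), Mul(Add(j, j), Pow(Add(P, 13), -1))) = Mul(Rational(1, 6), Mul(Mul(2, j), Pow(Add(13, P), -1))) = Mul(Rational(1, 6), Mul(2, j, Pow(Add(13, P), -1))) = Mul(Rational(1, 3), j, Pow(Add(13, P), -1)))
Pow(Add(1752301, Function('F')(2112, -2181)), -1) = Pow(Add(1752301, Mul(Rational(1, 3), -2181, Pow(Add(13, 2112), -1))), -1) = Pow(Add(1752301, Mul(Rational(1, 3), -2181, Pow(2125, -1))), -1) = Pow(Add(1752301, Mul(Rational(1, 3), -2181, Rational(1, 2125))), -1) = Pow(Add(1752301, Rational(-727, 2125)), -1) = Pow(Rational(3723638898, 2125), -1) = Rational(2125, 3723638898)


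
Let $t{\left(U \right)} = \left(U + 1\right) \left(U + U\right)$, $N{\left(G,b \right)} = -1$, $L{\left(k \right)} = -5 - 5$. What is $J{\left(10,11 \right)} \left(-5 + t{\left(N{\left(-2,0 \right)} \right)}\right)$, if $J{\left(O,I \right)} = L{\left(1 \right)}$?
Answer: $50$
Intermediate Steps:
$L{\left(k \right)} = -10$
$J{\left(O,I \right)} = -10$
$t{\left(U \right)} = 2 U \left(1 + U\right)$ ($t{\left(U \right)} = \left(1 + U\right) 2 U = 2 U \left(1 + U\right)$)
$J{\left(10,11 \right)} \left(-5 + t{\left(N{\left(-2,0 \right)} \right)}\right) = - 10 \left(-5 + 2 \left(-1\right) \left(1 - 1\right)\right) = - 10 \left(-5 + 2 \left(-1\right) 0\right) = - 10 \left(-5 + 0\right) = \left(-10\right) \left(-5\right) = 50$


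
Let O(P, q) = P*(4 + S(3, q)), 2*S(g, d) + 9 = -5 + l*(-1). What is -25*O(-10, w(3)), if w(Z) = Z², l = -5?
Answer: -125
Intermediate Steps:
S(g, d) = -9/2 (S(g, d) = -9/2 + (-5 - 5*(-1))/2 = -9/2 + (-5 + 5)/2 = -9/2 + (½)*0 = -9/2 + 0 = -9/2)
O(P, q) = -P/2 (O(P, q) = P*(4 - 9/2) = P*(-½) = -P/2)
-25*O(-10, w(3)) = -(-25)*(-10)/2 = -25*5 = -125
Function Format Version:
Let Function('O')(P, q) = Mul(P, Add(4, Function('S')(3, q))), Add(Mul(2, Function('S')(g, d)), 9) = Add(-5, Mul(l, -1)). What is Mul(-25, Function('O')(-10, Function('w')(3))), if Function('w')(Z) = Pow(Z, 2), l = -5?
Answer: -125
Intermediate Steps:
Function('S')(g, d) = Rational(-9, 2) (Function('S')(g, d) = Add(Rational(-9, 2), Mul(Rational(1, 2), Add(-5, Mul(-5, -1)))) = Add(Rational(-9, 2), Mul(Rational(1, 2), Add(-5, 5))) = Add(Rational(-9, 2), Mul(Rational(1, 2), 0)) = Add(Rational(-9, 2), 0) = Rational(-9, 2))
Function('O')(P, q) = Mul(Rational(-1, 2), P) (Function('O')(P, q) = Mul(P, Add(4, Rational(-9, 2))) = Mul(P, Rational(-1, 2)) = Mul(Rational(-1, 2), P))
Mul(-25, Function('O')(-10, Function('w')(3))) = Mul(-25, Mul(Rational(-1, 2), -10)) = Mul(-25, 5) = -125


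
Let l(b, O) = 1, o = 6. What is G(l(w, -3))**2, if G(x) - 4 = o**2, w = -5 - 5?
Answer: 1600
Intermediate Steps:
w = -10
G(x) = 40 (G(x) = 4 + 6**2 = 4 + 36 = 40)
G(l(w, -3))**2 = 40**2 = 1600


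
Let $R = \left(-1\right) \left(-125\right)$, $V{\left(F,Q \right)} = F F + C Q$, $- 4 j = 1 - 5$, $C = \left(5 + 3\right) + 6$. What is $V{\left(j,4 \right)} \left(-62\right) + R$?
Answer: $-3409$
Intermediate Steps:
$C = 14$ ($C = 8 + 6 = 14$)
$j = 1$ ($j = - \frac{1 - 5}{4} = \left(- \frac{1}{4}\right) \left(-4\right) = 1$)
$V{\left(F,Q \right)} = F^{2} + 14 Q$ ($V{\left(F,Q \right)} = F F + 14 Q = F^{2} + 14 Q$)
$R = 125$
$V{\left(j,4 \right)} \left(-62\right) + R = \left(1^{2} + 14 \cdot 4\right) \left(-62\right) + 125 = \left(1 + 56\right) \left(-62\right) + 125 = 57 \left(-62\right) + 125 = -3534 + 125 = -3409$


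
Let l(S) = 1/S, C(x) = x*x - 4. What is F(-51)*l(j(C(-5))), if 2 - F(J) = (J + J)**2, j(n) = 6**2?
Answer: -5201/18 ≈ -288.94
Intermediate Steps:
C(x) = -4 + x**2 (C(x) = x**2 - 4 = -4 + x**2)
j(n) = 36
F(J) = 2 - 4*J**2 (F(J) = 2 - (J + J)**2 = 2 - (2*J)**2 = 2 - 4*J**2)
l(S) = 1/S
F(-51)*l(j(C(-5))) = (2 - 4*(-51)**2)/36 = (2 - 4*2601)*(1/36) = (2 - 10404)*(1/36) = -10402*1/36 = -5201/18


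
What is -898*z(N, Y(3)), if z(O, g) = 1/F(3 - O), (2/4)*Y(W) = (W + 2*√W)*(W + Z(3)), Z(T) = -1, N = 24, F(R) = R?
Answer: 898/21 ≈ 42.762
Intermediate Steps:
Y(W) = 2*(-1 + W)*(W + 2*√W) (Y(W) = 2*((W + 2*√W)*(W - 1)) = 2*((W + 2*√W)*(-1 + W)) = 2*((-1 + W)*(W + 2*√W)) = 2*(-1 + W)*(W + 2*√W))
z(O, g) = 1/(3 - O)
-898*z(N, Y(3)) = -(-898)/(-3 + 24) = -(-898)/21 = -898*(-1/21) = 898/21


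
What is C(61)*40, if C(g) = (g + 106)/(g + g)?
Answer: 3340/61 ≈ 54.754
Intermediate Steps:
C(g) = (106 + g)/(2*g) (C(g) = (106 + g)/((2*g)) = (106 + g)*(1/(2*g)) = (106 + g)/(2*g))
C(61)*40 = ((1/2)*(106 + 61)/61)*40 = ((1/2)*(1/61)*167)*40 = (167/122)*40 = 3340/61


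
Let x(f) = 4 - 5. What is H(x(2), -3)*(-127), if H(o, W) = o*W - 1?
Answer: -254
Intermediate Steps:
x(f) = -1
H(o, W) = -1 + W*o (H(o, W) = W*o - 1 = -1 + W*o)
H(x(2), -3)*(-127) = (-1 - 3*(-1))*(-127) = (-1 + 3)*(-127) = 2*(-127) = -254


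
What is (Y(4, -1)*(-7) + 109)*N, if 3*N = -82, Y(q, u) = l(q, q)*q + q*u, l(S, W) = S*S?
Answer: 25502/3 ≈ 8500.7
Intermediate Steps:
l(S, W) = S²
Y(q, u) = q³ + q*u (Y(q, u) = q²*q + q*u = q³ + q*u)
N = -82/3 (N = (⅓)*(-82) = -82/3 ≈ -27.333)
(Y(4, -1)*(-7) + 109)*N = ((4*(-1 + 4²))*(-7) + 109)*(-82/3) = ((4*(-1 + 16))*(-7) + 109)*(-82/3) = ((4*15)*(-7) + 109)*(-82/3) = (60*(-7) + 109)*(-82/3) = (-420 + 109)*(-82/3) = -311*(-82/3) = 25502/3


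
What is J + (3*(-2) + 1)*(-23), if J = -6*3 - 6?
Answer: 91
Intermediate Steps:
J = -24 (J = -18 - 6 = -24)
J + (3*(-2) + 1)*(-23) = -24 + (3*(-2) + 1)*(-23) = -24 + (-6 + 1)*(-23) = -24 - 5*(-23) = -24 + 115 = 91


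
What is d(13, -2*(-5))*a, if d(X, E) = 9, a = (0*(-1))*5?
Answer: 0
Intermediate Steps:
a = 0 (a = 0*5 = 0)
d(13, -2*(-5))*a = 9*0 = 0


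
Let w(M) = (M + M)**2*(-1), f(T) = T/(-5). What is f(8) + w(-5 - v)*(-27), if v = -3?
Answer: 2152/5 ≈ 430.40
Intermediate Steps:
f(T) = -T/5 (f(T) = T*(-1/5) = -T/5)
w(M) = -4*M**2 (w(M) = (2*M)**2*(-1) = (4*M**2)*(-1) = -4*M**2)
f(8) + w(-5 - v)*(-27) = -1/5*8 - 4*(-5 - 1*(-3))**2*(-27) = -8/5 - 4*(-5 + 3)**2*(-27) = -8/5 - 4*(-2)**2*(-27) = -8/5 - 4*4*(-27) = -8/5 - 16*(-27) = -8/5 + 432 = 2152/5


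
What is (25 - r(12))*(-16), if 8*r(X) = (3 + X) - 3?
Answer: -376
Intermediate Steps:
r(X) = X/8 (r(X) = ((3 + X) - 3)/8 = X/8)
(25 - r(12))*(-16) = (25 - 12/8)*(-16) = (25 - 1*3/2)*(-16) = (25 - 3/2)*(-16) = (47/2)*(-16) = -376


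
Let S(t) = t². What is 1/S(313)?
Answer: 1/97969 ≈ 1.0207e-5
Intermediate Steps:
1/S(313) = 1/(313²) = 1/97969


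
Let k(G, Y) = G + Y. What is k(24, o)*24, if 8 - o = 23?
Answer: 216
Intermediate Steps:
o = -15 (o = 8 - 1*23 = 8 - 23 = -15)
k(24, o)*24 = (24 - 15)*24 = 9*24 = 216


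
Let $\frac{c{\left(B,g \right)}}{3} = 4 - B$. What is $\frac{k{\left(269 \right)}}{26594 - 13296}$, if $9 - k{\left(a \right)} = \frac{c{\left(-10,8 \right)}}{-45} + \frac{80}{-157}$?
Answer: $\frac{24593}{31316790} \approx 0.0007853$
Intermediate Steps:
$c{\left(B,g \right)} = 12 - 3 B$ ($c{\left(B,g \right)} = 3 \left(4 - B\right) = 12 - 3 B$)
$k{\left(a \right)} = \frac{24593}{2355}$ ($k{\left(a \right)} = 9 - \left(\frac{12 - -30}{-45} + \frac{80}{-157}\right) = 9 - \left(\left(12 + 30\right) \left(- \frac{1}{45}\right) + 80 \left(- \frac{1}{157}\right)\right) = 9 - \left(42 \left(- \frac{1}{45}\right) - \frac{80}{157}\right) = 9 - \left(- \frac{14}{15} - \frac{80}{157}\right) = 9 - - \frac{3398}{2355} = 9 + \frac{3398}{2355} = \frac{24593}{2355}$)
$\frac{k{\left(269 \right)}}{26594 - 13296} = \frac{24593}{2355 \left(26594 - 13296\right)} = \frac{24593}{2355 \cdot 13298} = \frac{24593}{2355} \cdot \frac{1}{13298} = \frac{24593}{31316790}$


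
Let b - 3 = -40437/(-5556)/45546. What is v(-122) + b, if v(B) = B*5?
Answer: -17067053355/28117064 ≈ -607.00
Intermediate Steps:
v(B) = 5*B
b = 84355685/28117064 (b = 3 - 40437/(-5556)/45546 = 3 - 40437*(-1/5556)*(1/45546) = 3 + (13479/1852)*(1/45546) = 3 + 4493/28117064 = 84355685/28117064 ≈ 3.0002)
v(-122) + b = 5*(-122) + 84355685/28117064 = -610 + 84355685/28117064 = -17067053355/28117064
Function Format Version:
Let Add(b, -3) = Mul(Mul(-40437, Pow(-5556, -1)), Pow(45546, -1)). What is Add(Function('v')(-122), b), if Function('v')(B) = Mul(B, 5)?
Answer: Rational(-17067053355, 28117064) ≈ -607.00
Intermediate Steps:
Function('v')(B) = Mul(5, B)
b = Rational(84355685, 28117064) (b = Add(3, Mul(Mul(-40437, Pow(-5556, -1)), Pow(45546, -1))) = Add(3, Mul(Mul(-40437, Rational(-1, 5556)), Rational(1, 45546))) = Add(3, Mul(Rational(13479, 1852), Rational(1, 45546))) = Add(3, Rational(4493, 28117064)) = Rational(84355685, 28117064) ≈ 3.0002)
Add(Function('v')(-122), b) = Add(Mul(5, -122), Rational(84355685, 28117064)) = Add(-610, Rational(84355685, 28117064)) = Rational(-17067053355, 28117064)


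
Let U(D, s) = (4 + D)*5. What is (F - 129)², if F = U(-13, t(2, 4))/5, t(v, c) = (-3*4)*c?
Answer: 19044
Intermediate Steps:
t(v, c) = -12*c
U(D, s) = 20 + 5*D
F = -9 (F = (20 + 5*(-13))/5 = (20 - 65)*(⅕) = -45*⅕ = -9)
(F - 129)² = (-9 - 129)² = (-138)² = 19044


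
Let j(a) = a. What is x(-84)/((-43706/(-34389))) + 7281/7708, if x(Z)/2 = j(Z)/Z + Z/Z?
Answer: 16811037/4108364 ≈ 4.0919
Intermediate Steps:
x(Z) = 4 (x(Z) = 2*(Z/Z + Z/Z) = 2*(1 + 1) = 2*2 = 4)
x(-84)/((-43706/(-34389))) + 7281/7708 = 4/((-43706/(-34389))) + 7281/7708 = 4/((-43706*(-1/34389))) + 7281*(1/7708) = 4/(43706/34389) + 7281/7708 = 4*(34389/43706) + 7281/7708 = 68778/21853 + 7281/7708 = 16811037/4108364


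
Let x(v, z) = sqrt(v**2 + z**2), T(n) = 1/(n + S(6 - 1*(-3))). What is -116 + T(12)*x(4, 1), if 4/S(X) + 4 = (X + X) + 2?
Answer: -116 + 4*sqrt(17)/49 ≈ -115.66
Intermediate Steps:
S(X) = 4/(-2 + 2*X) (S(X) = 4/(-4 + ((X + X) + 2)) = 4/(-4 + (2*X + 2)) = 4/(-4 + (2 + 2*X)) = 4/(-2 + 2*X))
T(n) = 1/(1/4 + n) (T(n) = 1/(n + 2/(-1 + (6 - 1*(-3)))) = 1/(n + 2/(-1 + (6 + 3))) = 1/(n + 2/(-1 + 9)) = 1/(n + 2/8) = 1/(n + 2*(1/8)) = 1/(n + 1/4) = 1/(1/4 + n))
-116 + T(12)*x(4, 1) = -116 + (4/(1 + 4*12))*sqrt(4**2 + 1**2) = -116 + (4/(1 + 48))*sqrt(16 + 1) = -116 + (4/49)*sqrt(17) = -116 + (4*(1/49))*sqrt(17) = -116 + 4*sqrt(17)/49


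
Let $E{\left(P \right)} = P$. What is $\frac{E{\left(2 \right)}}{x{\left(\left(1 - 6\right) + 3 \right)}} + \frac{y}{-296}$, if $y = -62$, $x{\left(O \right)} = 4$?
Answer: $\frac{105}{148} \approx 0.70946$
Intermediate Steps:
$\frac{E{\left(2 \right)}}{x{\left(\left(1 - 6\right) + 3 \right)}} + \frac{y}{-296} = \frac{2}{4} - \frac{62}{-296} = 2 \cdot \frac{1}{4} - - \frac{31}{148} = \frac{1}{2} + \frac{31}{148} = \frac{105}{148}$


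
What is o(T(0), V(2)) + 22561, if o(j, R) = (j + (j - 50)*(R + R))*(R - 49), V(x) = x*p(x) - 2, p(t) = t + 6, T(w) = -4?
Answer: 75621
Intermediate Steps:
p(t) = 6 + t
V(x) = -2 + x*(6 + x) (V(x) = x*(6 + x) - 2 = -2 + x*(6 + x))
o(j, R) = (-49 + R)*(j + 2*R*(-50 + j)) (o(j, R) = (j + (-50 + j)*(2*R))*(-49 + R) = (j + 2*R*(-50 + j))*(-49 + R) = (-49 + R)*(j + 2*R*(-50 + j)))
o(T(0), V(2)) + 22561 = (-100*(-2 + 2*(6 + 2))² - 49*(-4) + 4900*(-2 + 2*(6 + 2)) - 97*(-2 + 2*(6 + 2))*(-4) + 2*(-4)*(-2 + 2*(6 + 2))²) + 22561 = (-100*(-2 + 2*8)² + 196 + 4900*(-2 + 2*8) - 97*(-2 + 2*8)*(-4) + 2*(-4)*(-2 + 2*8)²) + 22561 = (-100*(-2 + 16)² + 196 + 4900*(-2 + 16) - 97*(-2 + 16)*(-4) + 2*(-4)*(-2 + 16)²) + 22561 = (-100*14² + 196 + 4900*14 - 97*14*(-4) + 2*(-4)*14²) + 22561 = (-100*196 + 196 + 68600 + 5432 + 2*(-4)*196) + 22561 = (-19600 + 196 + 68600 + 5432 - 1568) + 22561 = 53060 + 22561 = 75621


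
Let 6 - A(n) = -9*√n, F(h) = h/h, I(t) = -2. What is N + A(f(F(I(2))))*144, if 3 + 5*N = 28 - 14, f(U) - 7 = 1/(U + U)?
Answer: 4331/5 + 648*√30 ≈ 4415.4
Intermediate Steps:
F(h) = 1
f(U) = 7 + 1/(2*U) (f(U) = 7 + 1/(U + U) = 7 + 1/(2*U))
A(n) = 6 + 9*√n (A(n) = 6 - (-9)*√n = 6 + 9*√n)
N = 11/5 (N = -⅗ + (28 - 14)/5 = -⅗ + (⅕)*14 = -⅗ + 14/5 = 11/5 ≈ 2.2000)
N + A(f(F(I(2))))*144 = 11/5 + (6 + 9*√(7 + (½)/1))*144 = 11/5 + (6 + 9*√(7 + (½)*1))*144 = 11/5 + (6 + 9*√(7 + ½))*144 = 11/5 + (6 + 9*√(15/2))*144 = 11/5 + (6 + 9*(√30/2))*144 = 11/5 + (6 + 9*√30/2)*144 = 11/5 + (864 + 648*√30) = 4331/5 + 648*√30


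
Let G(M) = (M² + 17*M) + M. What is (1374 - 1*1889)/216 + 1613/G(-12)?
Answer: -2677/108 ≈ -24.787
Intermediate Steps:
G(M) = M² + 18*M
(1374 - 1*1889)/216 + 1613/G(-12) = (1374 - 1*1889)/216 + 1613/((-12*(18 - 12))) = (1374 - 1889)*(1/216) + 1613/((-12*6)) = -515*1/216 + 1613/(-72) = -515/216 + 1613*(-1/72) = -515/216 - 1613/72 = -2677/108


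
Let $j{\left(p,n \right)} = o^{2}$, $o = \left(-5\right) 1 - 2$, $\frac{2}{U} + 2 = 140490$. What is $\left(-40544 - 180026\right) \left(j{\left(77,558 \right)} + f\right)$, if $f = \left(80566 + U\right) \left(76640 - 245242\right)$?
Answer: $\frac{52615076797464428695}{17561} \approx 2.9961 \cdot 10^{15}$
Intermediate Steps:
$U = \frac{1}{70244}$ ($U = \frac{2}{-2 + 140490} = \frac{2}{140488} = 2 \cdot \frac{1}{140488} = \frac{1}{70244} \approx 1.4236 \cdot 10^{-5}$)
$o = -7$ ($o = -5 - 2 = -7$)
$f = - \frac{477082803529605}{35122}$ ($f = \left(80566 + \frac{1}{70244}\right) \left(76640 - 245242\right) = \frac{5659278105}{70244} \left(-168602\right) = - \frac{477082803529605}{35122} \approx -1.3584 \cdot 10^{10}$)
$j{\left(p,n \right)} = 49$ ($j{\left(p,n \right)} = \left(-7\right)^{2} = 49$)
$\left(-40544 - 180026\right) \left(j{\left(77,558 \right)} + f\right) = \left(-40544 - 180026\right) \left(49 - \frac{477082803529605}{35122}\right) = \left(-220570\right) \left(- \frac{477082801808627}{35122}\right) = \frac{52615076797464428695}{17561}$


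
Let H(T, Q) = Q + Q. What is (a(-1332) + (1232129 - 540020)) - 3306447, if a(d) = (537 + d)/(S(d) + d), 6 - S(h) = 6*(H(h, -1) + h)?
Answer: -109802201/42 ≈ -2.6143e+6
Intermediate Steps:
H(T, Q) = 2*Q
S(h) = 18 - 6*h (S(h) = 6 - 6*(2*(-1) + h) = 6 - 6*(-2 + h) = 6 - (-12 + 6*h) = 6 + (12 - 6*h) = 18 - 6*h)
a(d) = (537 + d)/(18 - 5*d) (a(d) = (537 + d)/((18 - 6*d) + d) = (537 + d)/(18 - 5*d))
(a(-1332) + (1232129 - 540020)) - 3306447 = ((-537 - 1*(-1332))/(-18 + 5*(-1332)) + (1232129 - 540020)) - 3306447 = ((-537 + 1332)/(-18 - 6660) + 692109) - 3306447 = (795/(-6678) + 692109) - 3306447 = (-1/6678*795 + 692109) - 3306447 = (-5/42 + 692109) - 3306447 = 29068573/42 - 3306447 = -109802201/42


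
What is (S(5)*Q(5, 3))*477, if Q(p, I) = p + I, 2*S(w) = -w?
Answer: -9540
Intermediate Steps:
S(w) = -w/2 (S(w) = (-w)/2 = -w/2)
Q(p, I) = I + p
(S(5)*Q(5, 3))*477 = ((-½*5)*(3 + 5))*477 = -5/2*8*477 = -20*477 = -9540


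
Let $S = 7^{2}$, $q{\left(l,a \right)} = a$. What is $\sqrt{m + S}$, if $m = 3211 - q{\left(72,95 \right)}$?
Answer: $\sqrt{3165} \approx 56.258$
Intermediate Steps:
$S = 49$
$m = 3116$ ($m = 3211 - 95 = 3116$)
$\sqrt{m + S} = \sqrt{3116 + 49} = \sqrt{3165}$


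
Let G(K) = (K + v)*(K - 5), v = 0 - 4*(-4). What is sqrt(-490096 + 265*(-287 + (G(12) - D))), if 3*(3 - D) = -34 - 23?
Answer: I*sqrt(520041) ≈ 721.14*I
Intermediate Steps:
v = 16 (v = 0 + 16 = 16)
D = 22 (D = 3 - (-34 - 23)/3 = 3 - 1/3*(-57) = 3 + 19 = 22)
G(K) = (-5 + K)*(16 + K) (G(K) = (K + 16)*(K - 5) = (16 + K)*(-5 + K) = (-5 + K)*(16 + K))
sqrt(-490096 + 265*(-287 + (G(12) - D))) = sqrt(-490096 + 265*(-287 + ((-80 + 12**2 + 11*12) - 1*22))) = sqrt(-490096 + 265*(-287 + ((-80 + 144 + 132) - 22))) = sqrt(-490096 + 265*(-287 + (196 - 22))) = sqrt(-490096 + 265*(-287 + 174)) = sqrt(-490096 + 265*(-113)) = sqrt(-490096 - 29945) = sqrt(-520041) = I*sqrt(520041)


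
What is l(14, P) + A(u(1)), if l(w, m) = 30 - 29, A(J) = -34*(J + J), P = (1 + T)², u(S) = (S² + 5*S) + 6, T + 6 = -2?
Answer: -815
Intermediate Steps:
T = -8 (T = -6 - 2 = -8)
u(S) = 6 + S² + 5*S
P = 49 (P = (1 - 8)² = (-7)² = 49)
A(J) = -68*J
l(w, m) = 1
l(14, P) + A(u(1)) = 1 - 68*(6 + 1² + 5*1) = 1 - 68*(6 + 1 + 5) = 1 - 68*12 = 1 - 816 = -815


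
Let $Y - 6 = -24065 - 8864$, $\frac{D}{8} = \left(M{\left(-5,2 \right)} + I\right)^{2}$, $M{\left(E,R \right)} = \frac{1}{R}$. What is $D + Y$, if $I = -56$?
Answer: $-8281$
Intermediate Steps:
$D = 24642$ ($D = 8 \left(\frac{1}{2} - 56\right)^{2} = 8 \left(- \frac{111}{2}\right)^{2} = 8 \cdot \frac{12321}{4} = 24642$)
$Y = -32923$ ($Y = 6 - 32929 = -32923$)
$D + Y = 24642 - 32923 = -8281$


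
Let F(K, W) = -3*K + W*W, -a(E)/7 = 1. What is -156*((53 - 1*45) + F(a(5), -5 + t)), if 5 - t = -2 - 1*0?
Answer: -5148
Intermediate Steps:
t = 7 (t = 5 - (-2 - 1*0) = 5 - (-2 + 0) = 5 - 1*(-2) = 5 + 2 = 7)
a(E) = -7 (a(E) = -7*1 = -7)
F(K, W) = W**2 - 3*K (F(K, W) = -3*K + W**2 = W**2 - 3*K)
-156*((53 - 1*45) + F(a(5), -5 + t)) = -156*((53 - 1*45) + ((-5 + 7)**2 - 3*(-7))) = -156*((53 - 45) + (2**2 + 21)) = -156*(8 + (4 + 21)) = -156*(8 + 25) = -156*33 = -5148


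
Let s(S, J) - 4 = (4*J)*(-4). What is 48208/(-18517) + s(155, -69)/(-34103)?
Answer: -1664554260/631485251 ≈ -2.6359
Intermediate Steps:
s(S, J) = 4 - 16*J (s(S, J) = 4 + (4*J)*(-4) = 4 - 16*J)
48208/(-18517) + s(155, -69)/(-34103) = 48208/(-18517) + (4 - 16*(-69))/(-34103) = 48208*(-1/18517) + (4 + 1104)*(-1/34103) = -48208/18517 + 1108*(-1/34103) = -48208/18517 - 1108/34103 = -1664554260/631485251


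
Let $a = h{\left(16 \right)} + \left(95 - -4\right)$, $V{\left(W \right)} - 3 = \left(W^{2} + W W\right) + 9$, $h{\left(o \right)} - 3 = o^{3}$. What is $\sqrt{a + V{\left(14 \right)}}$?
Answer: $\sqrt{4602} \approx 67.838$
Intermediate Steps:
$h{\left(o \right)} = 3 + o^{3}$
$V{\left(W \right)} = 12 + 2 W^{2}$ ($V{\left(W \right)} = 3 + \left(\left(W^{2} + W W\right) + 9\right) = 3 + \left(\left(W^{2} + W^{2}\right) + 9\right) = 3 + \left(2 W^{2} + 9\right) = 3 + \left(9 + 2 W^{2}\right) = 12 + 2 W^{2}$)
$a = 4198$ ($a = \left(3 + 16^{3}\right) + \left(95 - -4\right) = \left(3 + 4096\right) + \left(95 + 4\right) = 4099 + 99 = 4198$)
$\sqrt{a + V{\left(14 \right)}} = \sqrt{4198 + \left(12 + 2 \cdot 14^{2}\right)} = \sqrt{4198 + \left(12 + 2 \cdot 196\right)} = \sqrt{4198 + \left(12 + 392\right)} = \sqrt{4198 + 404} = \sqrt{4602}$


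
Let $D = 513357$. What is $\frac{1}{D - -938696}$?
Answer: $\frac{1}{1452053} \approx 6.8868 \cdot 10^{-7}$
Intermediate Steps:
$\frac{1}{D - -938696} = \frac{1}{513357 - -938696} = \frac{1}{513357 + 938696} = \frac{1}{1452053}$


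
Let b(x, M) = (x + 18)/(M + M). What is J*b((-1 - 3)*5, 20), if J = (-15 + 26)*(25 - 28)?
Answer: 33/20 ≈ 1.6500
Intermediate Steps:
b(x, M) = (18 + x)/(2*M) (b(x, M) = (18 + x)/((2*M)) = (18 + x)*(1/(2*M)) = (18 + x)/(2*M))
J = -33 (J = 11*(-3) = -33)
J*b((-1 - 3)*5, 20) = -33*(18 + (-1 - 3)*5)/(2*20) = -33*(18 - 4*5)/(2*20) = -33*(18 - 20)/(2*20) = -33*(-2)/(2*20) = -33*(-1/20) = 33/20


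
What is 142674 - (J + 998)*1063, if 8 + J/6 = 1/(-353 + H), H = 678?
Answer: -281838578/325 ≈ -8.6720e+5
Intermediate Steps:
J = -15594/325 (J = -48 + 6/(-353 + 678) = -48 + 6/325 = -15594/325 ≈ -47.982)
142674 - (J + 998)*1063 = 142674 - (-15594/325 + 998)*1063 = 142674 - 308756*1063/325 = 142674 - 1*328207628/325 = 142674 - 328207628/325 = -281838578/325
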